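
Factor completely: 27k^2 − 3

Every term has a factor of 3. Then 9k^2 − 1 = (3k)² − (1)².

3(3k + 1)(3k − 1)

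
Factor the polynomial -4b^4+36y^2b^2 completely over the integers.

Every term has a factor of 4b^2. Then 9y^2-b^2 = (3y)² − (b)².

4b^2(3y-b)(3y+b)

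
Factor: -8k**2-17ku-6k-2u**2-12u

-(8k+u+6)(k+2u)

Group: -8k(k+2u) + (-u-6)(k+2u); both groups contain (k+2u).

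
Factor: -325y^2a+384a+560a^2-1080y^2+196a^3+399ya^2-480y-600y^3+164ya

-(5y-4a)(15y+7a+12)(8y+7a+8)

Group: 15y(-40y^2-3ya-40y+28a^2+32a) + (7a+12)(-40y^2-3ya-40y+28a^2+32a); both groups contain (-40y^2-3ya-40y+28a^2+32a), so (15y+7a+12) is a factor with cofactor -40y^2-3ya-40y+28a^2+32a.
The cofactor groups again: -40y^2-3ya-40y+28a^2+32a = -8y(5y-4a) + (-7a-8)(5y-4a); both groups contain (5y-4a), giving -(8y+7a+8)(5y-4a).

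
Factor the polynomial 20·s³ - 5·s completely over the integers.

5·s·(2·s + 1)·(2·s - 1)

Factor out 5·s, leaving 4·s² - 1, which is a difference of two squares.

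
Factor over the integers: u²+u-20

(u+5)(u-4)

Two integers with product -20 and sum 1 are -4 and 5.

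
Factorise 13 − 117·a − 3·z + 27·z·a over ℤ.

Group as (27·z·a − 3·z) + (−117·a + 13) = 3·z·(9·a − 1) − 13·(9·a − 1).
Both groups share the factor (9·a − 1).

(3·z − 13)·(9·a − 1)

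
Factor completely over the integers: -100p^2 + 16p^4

Factor out 4p^2, leaving 4p^2 - 25, which is a difference of two squares.

4p^2(2p + 5)(2p - 5)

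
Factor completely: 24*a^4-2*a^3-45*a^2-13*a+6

(2*a-3)*(3*a+2)*(4*a-1)*(a+1)

By the rational root theorem, a = 1/4 is a root, so (4*a-1) divides it; the quotient is 6*a^3+a^2-11*a-6.
Continuing, a = 3/2 is a root, so (2*a-3) is a factor; dividing leaves 3*a^2+5*a+2.
The remaining quadratic factors as (a+1)(3*a+2).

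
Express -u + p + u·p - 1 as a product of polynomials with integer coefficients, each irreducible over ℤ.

Group as (u·p - u) + (p - 1) = u·(p - 1) + (p - 1).
Both groups share the factor (p - 1).

(p - 1)·(u + 1)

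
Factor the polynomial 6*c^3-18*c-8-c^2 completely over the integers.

Among the possible rational roots, c = 2 is a root, so (c-2) divides it; the quotient is 6*c^2+11*c+4.
The remaining quadratic factors as (2*c+1)(3*c+4).

(2*c+1)*(3*c+4)*(c-2)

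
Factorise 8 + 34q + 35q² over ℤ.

(5q + 2)(7q + 4)

Need a pair with product 35·8 = 280 and sum 34: that's 14 and 20.
Split the middle term: 35q² + 14q + 20q + 8 = 7q(5q + 2) + 4(5q + 2).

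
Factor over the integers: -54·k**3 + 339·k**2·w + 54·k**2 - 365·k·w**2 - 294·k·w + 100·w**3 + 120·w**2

Group: 6·k·(-9·k**2 + 49·k·w - 20·w**2) + (-5·w - 6)·(-9·k**2 + 49·k·w - 20·w**2); both groups contain (-9·k**2 + 49·k·w - 20·w**2), so (6·k - 5·w - 6) is a factor with cofactor -9·k**2 + 49·k·w - 20·w**2.
The cofactor groups again: -9·k**2 + 49·k·w - 20·w**2 = -9·k·(k - 5·w) + 4·w·(k - 5·w); both groups contain (k - 5·w), giving -(9·k - 4·w)·(k - 5·w).

-(6·k - 5·w - 6)·(9·k - 4·w)·(k - 5·w)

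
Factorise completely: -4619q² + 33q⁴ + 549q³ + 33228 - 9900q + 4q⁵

(4q + 13)(q - 2)(q - 6)(q² + 13q + 213)

By the rational root theorem, q = -13/4 is a root, so (4q + 13) divides it; the quotient is q⁴ + 5q³ + 121q² - 1548q + 2556.
Next, q = 2 is a root, giving the factor (q - 2) and quotient q³ + 7q² + 135q - 1278.
Next, q = 6 is a root, giving the factor (q - 6) and quotient q² + 13q + 213.
The quadratic q² + 13q + 213 has discriminant -683 < 0 and is irreducible over ℤ.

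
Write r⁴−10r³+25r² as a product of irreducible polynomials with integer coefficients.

Factor out r² first: what remains is r²−10r+25.
Recognize a perfect-square trinomial with the parts r and 5.

r²(r−5)²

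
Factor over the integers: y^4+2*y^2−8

Substitute u = y^2 to get a quadratic in u, then factor.
y^2−2 is irreducible over ℤ (2 is not a perfect square).
y^2+4 is irreducible over ℤ (sum of squares).

(y^2+4)*(y^2−2)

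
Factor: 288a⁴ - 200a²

Every term has a factor of 8a². Then 36a² - 25 = (6a)² − (5)².

8a²(6a + 5)(6a - 5)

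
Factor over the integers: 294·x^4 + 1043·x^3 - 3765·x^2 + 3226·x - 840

Testing divisors of the constant over divisors of the leading coefficient, x = 7/6 is a root, so (6·x - 7) divides it; the quotient is 49·x^3 + 231·x^2 - 358·x + 120.
Next, x = 5/7 is a root, so (7·x - 5) is a factor; dividing leaves 7·x^2 + 38·x - 24.
The remaining quadratic factors as (x + 6)(7·x - 4).

(6·x - 7)·(7·x - 4)·(7·x - 5)·(x + 6)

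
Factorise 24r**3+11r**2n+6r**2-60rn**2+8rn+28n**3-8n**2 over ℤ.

Group: r(24r**2-37rn+6r+14n**2-4n) + 2n(24r**2-37rn+6r+14n**2-4n); both groups contain (24r**2-37rn+6r+14n**2-4n), so (r+2n) is a factor with cofactor 24r**2-37rn+6r+14n**2-4n.
The cofactor groups again: 24r**2-37rn+6r+14n**2-4n = 3r(8r-7n+2) - 2n(8r-7n+2); both groups contain (8r-7n+2), giving (3r-2n)(8r-7n+2).

(3r-2n)(8r-7n+2)(r+2n)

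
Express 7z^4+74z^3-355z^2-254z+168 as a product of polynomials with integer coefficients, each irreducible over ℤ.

(7z-3)(z+1)(z+14)(z-4)

Among the possible rational roots, z = -14 is a root, so (z+14) divides it; the quotient is 7z^3-24z^2-19z+12.
Next, z = -1 is a root, so (z+1) divides it; the quotient is 7z^2-31z+12.
The remaining quadratic factors as (7z-3)(z-4).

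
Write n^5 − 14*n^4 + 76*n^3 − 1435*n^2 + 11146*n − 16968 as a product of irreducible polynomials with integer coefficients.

(n − 12)*(n − 2)*(n − 7)*(n^2 + 7*n + 101)

By the rational root theorem, n = 2 is a root, giving the factor (n − 2) and quotient n^4 − 12*n^3 + 52*n^2 − 1331*n + 8484.
Next, n = 7 is a root, giving the factor (n − 7) and quotient n^3 − 5*n^2 + 17*n − 1212.
Then n = 12 is a root, so (n − 12) is a factor; dividing leaves n^2 + 7*n + 101.
The quadratic n^2 + 7*n + 101 has discriminant −355 < 0 and is irreducible over ℤ.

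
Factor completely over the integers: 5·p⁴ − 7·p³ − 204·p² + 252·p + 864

Testing divisors of the constant over divisors of the leading coefficient, p = 3 is a root, so (p − 3) divides it; the quotient is 5·p³ + 8·p² − 180·p − 288.
Continuing, p = −6 is a root, so (p + 6) is a factor; dividing leaves 5·p² − 22·p − 48.
The remaining quadratic factors as (p − 6)(5·p + 8).

(5·p + 8)·(p + 6)·(p − 3)·(p − 6)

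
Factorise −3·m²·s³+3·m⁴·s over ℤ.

Factor out 3·m²·s, leaving m²−s², which is a difference of two squares.

3·m²·s·(m+s)·(m−s)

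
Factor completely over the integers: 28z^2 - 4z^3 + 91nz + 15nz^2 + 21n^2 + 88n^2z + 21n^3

Group: 7n(3n^2 + 13nz + 4z^2) + (-z + 7)(3n^2 + 13nz + 4z^2); both groups contain (3n^2 + 13nz + 4z^2), so (7n - z + 7) is a factor with cofactor 3n^2 + 13nz + 4z^2.
The cofactor groups again: 3n^2 + 13nz + 4z^2 = n(3n + z) + 4z(3n + z); both groups contain (3n + z), giving (n + 4z)(3n + z).

(3n + z)(7n - z + 7)(n + 4z)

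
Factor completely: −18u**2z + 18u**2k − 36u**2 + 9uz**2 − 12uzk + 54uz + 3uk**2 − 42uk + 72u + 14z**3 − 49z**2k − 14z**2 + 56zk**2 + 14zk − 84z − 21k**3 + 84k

−(3u + 2z − 3k − 6)(z − k + 2)(6u − 7z + 7k)

Group: 3u(−6uz + 6uk − 12u + 7z**2 − 14zk + 14z + 7k**2 − 14k) + (2z − 3k − 6)(−6uz + 6uk − 12u + 7z**2 − 14zk + 14z + 7k**2 − 14k); both groups contain (−6uz + 6uk − 12u + 7z**2 − 14zk + 14z + 7k**2 − 14k), so (3u + 2z − 3k − 6) is a factor with cofactor −6uz + 6uk − 12u + 7z**2 − 14zk + 14z + 7k**2 − 14k.
The cofactor groups again: −6uz + 6uk − 12u + 7z**2 − 14zk + 14z + 7k**2 − 14k = −6u(z − k + 2) + (7z − 7k)(z − k + 2); both groups contain (z − k + 2), giving −(6u − 7z + 7k)(z − k + 2).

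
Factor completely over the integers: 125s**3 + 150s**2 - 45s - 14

Testing divisors of the constant over divisors of the leading coefficient, s = -7/5 is a root, so (5s + 7) divides it; the quotient is 25s**2 - 5s - 2.
The remaining quadratic factors as (5s - 2)(5s + 1).

(5s + 1)(5s + 7)(5s - 2)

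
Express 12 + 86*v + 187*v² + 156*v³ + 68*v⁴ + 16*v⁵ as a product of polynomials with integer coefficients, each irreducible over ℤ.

(2*v + 1)*(2*v + 3)*(4*v + 1)*(v² + 2*v + 4)

By the rational root theorem, v = −1/4 is a root, so (4*v + 1) is a factor; dividing leaves 4*v⁴ + 16*v³ + 35*v² + 38*v + 12.
Continuing, v = −1/2 is a root, so (2*v + 1) divides it; the quotient is 2*v³ + 7*v² + 14*v + 12.
Next, v = −3/2 is a root, so (2*v + 3) is a factor; dividing leaves v² + 2*v + 4.
The quadratic v² + 2*v + 4 has discriminant −12 < 0 and is irreducible over ℤ.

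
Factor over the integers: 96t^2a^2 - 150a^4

Every term has a factor of 6a^2. Then 16t^2 - 25a^2 = (4t)² − (5a)².

6a^2(4t - 5a)(4t + 5a)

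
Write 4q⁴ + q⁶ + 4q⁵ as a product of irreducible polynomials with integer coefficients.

Pull out the common factor q⁴, leaving q² + 4q + 4.
Recognize a perfect-square trinomial with the parts 2 and q.

q⁴(q + 2)²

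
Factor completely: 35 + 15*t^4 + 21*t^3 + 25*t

Group as (15*t^4 + 25*t) + (21*t^3 + 35) = 5*t*(3*t^3 + 5) + 7*(3*t^3 + 5).
Both groups share the factor (3*t^3 + 5).

(5*t + 7)*(3*t^3 + 5)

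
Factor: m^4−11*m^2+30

Substitute u = m^2 to get a quadratic in u, then factor.
m^2−5 is irreducible over ℤ (5 is not a perfect square).
m^2−6 is irreducible over ℤ (6 is not a perfect square).

(m^2−5)*(m^2−6)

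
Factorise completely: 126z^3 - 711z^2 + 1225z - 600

By the rational root theorem, z = 15/7 is a root, giving the factor (7z - 15) and quotient 18z^2 - 63z + 40.
The remaining quadratic factors as (6z - 5)(3z - 8).

(3z - 8)(6z - 5)(7z - 15)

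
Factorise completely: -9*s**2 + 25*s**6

Factor out s**2 first: what remains is 25*s**4 - 9.
Recognize a difference of squares with the parts 5*s**2 and 3.

s**2*(5*s**2 + 3)*(5*s**2 - 3)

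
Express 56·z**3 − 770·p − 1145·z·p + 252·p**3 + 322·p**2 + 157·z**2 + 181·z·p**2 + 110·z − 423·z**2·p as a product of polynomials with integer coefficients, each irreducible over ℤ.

Group: z·(56·z**2 − 31·z·p + 157·z − 36·p**2 − 46·p + 110) − 7·p·(56·z**2 − 31·z·p + 157·z − 36·p**2 − 46·p + 110); both groups contain (56·z**2 − 31·z·p + 157·z − 36·p**2 − 46·p + 110), so (z − 7·p) is a factor with cofactor 56·z**2 − 31·z·p + 157·z − 36·p**2 − 46·p + 110.
The cofactor groups again: 56·z**2 − 31·z·p + 157·z − 36·p**2 − 46·p + 110 = 8·z·(7·z + 4·p + 10) + (−9·p + 11)·(7·z + 4·p + 10); both groups contain (7·z + 4·p + 10), giving (8·z − 9·p + 11)·(7·z + 4·p + 10).

(z − 7·p)·(8·z − 9·p + 11)·(7·z + 4·p + 10)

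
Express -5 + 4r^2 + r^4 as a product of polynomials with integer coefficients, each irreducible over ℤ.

Substitute u = r^2 to get a quadratic in u, then factor.
r^2 - 1 is a difference of squares.
r^2 + 5 is irreducible over ℤ (always positive, so no real roots).

(r + 1)(r - 1)(r^2 + 5)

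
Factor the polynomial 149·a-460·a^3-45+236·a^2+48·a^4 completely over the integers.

(2·a+1)·(4·a-1)·(6·a-5)·(a-9)

By the rational root theorem, a = 5/6 is a root, so (6·a-5) divides it; the quotient is 8·a^3-70·a^2-19·a+9.
Next, a = 1/4 is a root, so (4·a-1) divides it; the quotient is 2·a^2-17·a-9.
The remaining quadratic factors as (a-9)(2·a+1).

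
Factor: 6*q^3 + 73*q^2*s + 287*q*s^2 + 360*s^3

(2*q + 9*s)*(3*q + 8*s)*(q + 5*s)

Group: q*(6*q^2 + 43*q*s + 72*s^2) + 5*s*(6*q^2 + 43*q*s + 72*s^2); both groups contain (6*q^2 + 43*q*s + 72*s^2), so (q + 5*s) is a factor with cofactor 6*q^2 + 43*q*s + 72*s^2.
The cofactor groups again: 6*q^2 + 43*q*s + 72*s^2 = 3*q*(2*q + 9*s) + 8*s*(2*q + 9*s); both groups contain (2*q + 9*s), giving (3*q + 8*s)*(2*q + 9*s).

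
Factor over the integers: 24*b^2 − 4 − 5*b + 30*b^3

(5*b + 4)*(6*b^2 − 1)

Group as (30*b^3 − 5*b) + (24*b^2 − 4) = 5*b*(6*b^2 − 1) + 4*(6*b^2 − 1).
Both groups share the factor (6*b^2 − 1).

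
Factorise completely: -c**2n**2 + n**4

Factor out n**2 first: what remains is -c**2 + n**2.
Recognize a difference of squares with the parts n and c.

-n**2(c + n)(c - n)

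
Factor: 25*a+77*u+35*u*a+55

(5*a+11)*(7*u+5)

Group as (35*u*a+77*u) + (25*a+55) = 7*u*(5*a+11) + 5*(5*a+11).
Both groups share the factor (5*a+11).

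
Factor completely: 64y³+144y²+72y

Pull out the common factor 8y, then factor the remaining trinomial.

8y(2y+3)(4y+3)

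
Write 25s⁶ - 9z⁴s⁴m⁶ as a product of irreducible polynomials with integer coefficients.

-s⁴(3z²m³ + 5s)(3z²m³ - 5s)

Factor out s⁴ first: what remains is -9z⁴m⁶ + 25s².
Recognize a difference of squares with the parts 5s and 3z²m³.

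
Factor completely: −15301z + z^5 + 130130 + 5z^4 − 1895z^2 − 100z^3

By the rational root theorem, z = 14 is a root, so (z − 14) is a factor; dividing leaves z^4 + 19z^3 + 166z^2 + 429z − 9295.
Then z = −13 is a root, so (z + 13) is a factor; dividing leaves z^3 + 6z^2 + 88z − 715.
Continuing, z = 5 is a root, giving the factor (z − 5) and quotient z^2 + 11z + 143.
The quadratic z^2 + 11z + 143 has discriminant −451 < 0 and is irreducible over ℤ.

(z + 13)(z − 14)(z − 5)(z^2 + 11z + 143)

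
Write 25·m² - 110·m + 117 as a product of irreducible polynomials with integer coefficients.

(5·m - 13)·(5·m - 9)

Need a pair with product 25·117 = 2925 and sum -110: that's -45 and -65.
Split the middle term: 25·m² - 45·m - 65·m + 117 = 5·m·(5·m - 9) - 13·(5·m - 9).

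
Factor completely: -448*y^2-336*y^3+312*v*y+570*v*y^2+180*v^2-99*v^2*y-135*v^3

-(15*v-14*y)*(3*v+8*y)*(3*v-3*y-4)

Group: 3*v*(-45*v^2-78*v*y+112*y^2) + (-3*y-4)*(-45*v^2-78*v*y+112*y^2); both groups contain (-45*v^2-78*v*y+112*y^2), so (3*v-3*y-4) is a factor with cofactor -45*v^2-78*v*y+112*y^2.
The cofactor groups again: -45*v^2-78*v*y+112*y^2 = -3*v*(15*v-14*y) - 8*y*(15*v-14*y); both groups contain (15*v-14*y), giving -(3*v+8*y)*(15*v-14*y).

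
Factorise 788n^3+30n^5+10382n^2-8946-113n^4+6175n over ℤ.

Among the possible rational roots, n = -7/5 is a root, so (5n+7) divides it; the quotient is 6n^4-31n^3+201n^2+1795n-1278.
Then n = 2/3 is a root, so (3n-2) divides it; the quotient is 2n^3-9n^2+61n+639.
Continuing, n = -9/2 is a root, so (2n+9) is a factor; dividing leaves n^2-9n+71.
The quadratic n^2-9n+71 has discriminant -203 < 0 and is irreducible over ℤ.

(2n+9)(3n-2)(5n+7)(n^2-9n+71)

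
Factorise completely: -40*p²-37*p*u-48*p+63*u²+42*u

Group: -8*p*(5*p+9*u+6) + 7*u*(5*p+9*u+6); both groups contain (5*p+9*u+6).

-(5*p+9*u+6)*(8*p-7*u)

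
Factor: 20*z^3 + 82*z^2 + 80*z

2*z*(2*z + 5)*(5*z + 8)

Pull out the common factor 2*z, then factor the remaining trinomial.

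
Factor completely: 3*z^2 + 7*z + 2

Need a pair with product 3·2 = 6 and sum 7: that's 1 and 6.
Split the middle term: 3*z^2 + z + 6*z + 2 = z*(3*z + 1) + 2*(3*z + 1).

(3*z + 1)*(z + 2)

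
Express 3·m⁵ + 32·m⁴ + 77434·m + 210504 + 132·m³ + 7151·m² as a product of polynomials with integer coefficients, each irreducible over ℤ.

Trying the rational-root candidates, m = −14/3 is a root, so (3·m + 14) is a factor; dividing leaves m⁴ + 6·m³ + 16·m² + 2309·m + 15036.
Then m = −7 is a root, giving the factor (m + 7) and quotient m³ − m² + 23·m + 2148.
Then m = −12 is a root, giving the factor (m + 12) and quotient m² − 13·m + 179.
The quadratic m² − 13·m + 179 has discriminant −547 < 0 and is irreducible over ℤ.

(3·m + 14)·(m + 12)·(m + 7)·(m² − 13·m + 179)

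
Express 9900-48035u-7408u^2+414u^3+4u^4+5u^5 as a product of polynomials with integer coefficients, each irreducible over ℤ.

(5u-1)(u+5)(u-11)(u^2+7u+180)

Testing divisors of the constant over divisors of the leading coefficient, u = -5 is a root, so (u+5) is a factor; dividing leaves 5u^4-21u^3+519u^2-10003u+1980.
Continuing, u = 1/5 is a root, giving the factor (5u-1) and quotient u^3-4u^2+103u-1980.
Then u = 11 is a root, giving the factor (u-11) and quotient u^2+7u+180.
The quadratic u^2+7u+180 has discriminant -671 < 0 and is irreducible over ℤ.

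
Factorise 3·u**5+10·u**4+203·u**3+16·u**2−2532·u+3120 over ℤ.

(3·u−5)·(u+4)·(u−2)·(u**2+3·u+78)

Among the possible rational roots, u = 2 is a root, so (u−2) divides it; the quotient is 3·u**4+16·u**3+235·u**2+486·u−1560.
Next, u = 5/3 is a root, so (3·u−5) is a factor; dividing leaves u**3+7·u**2+90·u+312.
Next, u = −4 is a root, giving the factor (u+4) and quotient u**2+3·u+78.
The quadratic u**2+3·u+78 has discriminant −303 < 0 and is irreducible over ℤ.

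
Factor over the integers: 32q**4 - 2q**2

2q**2(4q + 1)(4q - 1)

Every term has a factor of 2q**2. Then 16q**2 - 1 = (4q)² − (1)².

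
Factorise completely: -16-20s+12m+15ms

Group as (15ms+12m) + (-20s-16) = 3m(5s+4) - 4(5s+4).
Both groups share the factor (5s+4).

(3m-4)(5s+4)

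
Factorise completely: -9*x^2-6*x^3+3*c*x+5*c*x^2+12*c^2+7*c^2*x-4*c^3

Group: 4*c*(-c^2+c*x+3*c+2*x^2+3*x) - 3*x*(-c^2+c*x+3*c+2*x^2+3*x); both groups contain (-c^2+c*x+3*c+2*x^2+3*x), so (4*c-3*x) is a factor with cofactor -c^2+c*x+3*c+2*x^2+3*x.
The cofactor groups again: -c^2+c*x+3*c+2*x^2+3*x = -c*(c+x) + (2*x+3)*(c+x); both groups contain (c+x), giving -(c-2*x-3)*(c+x).

-(4*c-3*x)*(c+x)*(c-2*x-3)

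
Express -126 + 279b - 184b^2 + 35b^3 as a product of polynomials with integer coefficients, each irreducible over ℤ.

(5b - 7)(7b - 6)(b - 3)

Trying the rational-root candidates, b = 3 is a root, so (b - 3) divides it; the quotient is 35b^2 - 79b + 42.
The remaining quadratic factors as (5b - 7)(7b - 6).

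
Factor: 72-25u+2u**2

Need a pair with product 2·72 = 144 and sum -25: that's -9 and -16.
Split the middle term: 2u**2-9u - 16u+72 = u(2u-9) - 8(2u-9).

(2u-9)(u-8)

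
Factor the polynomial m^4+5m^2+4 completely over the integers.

Substitute u = m^2 to get a quadratic in u, then factor.
m^2+4 is irreducible over ℤ (sum of squares).
m^2+1 is irreducible over ℤ (sum of squares).

(m^2+1)(m^2+4)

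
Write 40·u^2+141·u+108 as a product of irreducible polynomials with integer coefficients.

Need a pair with product 40·108 = 4320 and sum 141: that's 45 and 96.
Split the middle term: 40·u^2+45·u + 96·u+108 = 5·u·(8·u+9) + 12·(8·u+9).

(5·u+12)·(8·u+9)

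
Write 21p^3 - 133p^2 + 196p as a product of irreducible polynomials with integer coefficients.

Pull out the common factor 7p, then factor the remaining trinomial.

7p(3p - 7)(p - 4)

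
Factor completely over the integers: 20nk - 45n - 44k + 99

Group as (20nk - 45n) + (-44k + 99) = 5n(4k - 9) - 11(4k - 9).
Both groups share the factor (4k - 9).

(4k - 9)(5n - 11)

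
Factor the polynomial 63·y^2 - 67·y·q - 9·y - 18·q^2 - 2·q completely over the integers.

Group: 9·y·(7·y - 9·q - 1) + 2·q·(7·y - 9·q - 1); both groups contain (7·y - 9·q - 1).

(7·y - 9·q - 1)·(9·y + 2·q)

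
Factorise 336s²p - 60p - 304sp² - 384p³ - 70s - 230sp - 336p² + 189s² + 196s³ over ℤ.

Group: 7s(28s² + 24sp + 27s - 64p² - 56p - 10) + 6p(28s² + 24sp + 27s - 64p² - 56p - 10); both groups contain (28s² + 24sp + 27s - 64p² - 56p - 10), so (7s + 6p) is a factor with cofactor 28s² + 24sp + 27s - 64p² - 56p - 10.
The cofactor groups again: 28s² + 24sp + 27s - 64p² - 56p - 10 = 7s(4s + 8p + 5) + (-8p - 2)(4s + 8p + 5); both groups contain (4s + 8p + 5), giving (7s - 8p - 2)(4s + 8p + 5).

(7s - 8p - 2)(7s + 6p)(4s + 8p + 5)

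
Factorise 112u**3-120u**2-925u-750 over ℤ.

Among the possible rational roots, u = -5/4 is a root, so (4u+5) is a factor; dividing leaves 28u**2-65u-150.
The remaining quadratic factors as (7u+10)(4u-15).

(4u+5)(4u-15)(7u+10)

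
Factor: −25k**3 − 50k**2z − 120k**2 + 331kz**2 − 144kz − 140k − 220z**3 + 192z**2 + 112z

−(5k − 11z + 14)(5k − 4z)(k + 5z + 2)

Group: 5k(−5k**2 − 21kz − 10k + 20z**2 + 8z) + (−11z + 14)(−5k**2 − 21kz − 10k + 20z**2 + 8z); both groups contain (−5k**2 − 21kz − 10k + 20z**2 + 8z), so (5k − 11z + 14) is a factor with cofactor −5k**2 − 21kz − 10k + 20z**2 + 8z.
The cofactor groups again: −5k**2 − 21kz − 10k + 20z**2 + 8z = −k(5k − 4z) + (−5z − 2)(5k − 4z); both groups contain (5k − 4z), giving −(k + 5z + 2)(5k − 4z).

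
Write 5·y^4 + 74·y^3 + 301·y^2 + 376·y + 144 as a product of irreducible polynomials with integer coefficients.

(5·y + 4)·(y + 1)·(y + 4)·(y + 9)

Among the possible rational roots, y = -9 is a root, so (y + 9) divides it; the quotient is 5·y^3 + 29·y^2 + 40·y + 16.
Next, y = -4 is a root, giving the factor (y + 4) and quotient 5·y^2 + 9·y + 4.
The remaining quadratic factors as (5·y + 4)(y + 1).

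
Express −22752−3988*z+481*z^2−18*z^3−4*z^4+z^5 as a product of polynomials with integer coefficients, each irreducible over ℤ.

Trying the rational-root candidates, z = 9 is a root, so (z−9) divides it; the quotient is z^4+5*z^3+27*z^2+724*z+2528.
Continuing, z = −8 is a root, giving the factor (z+8) and quotient z^3−3*z^2+51*z+316.
Then z = −4 is a root, so (z+4) divides it; the quotient is z^2−7*z+79.
The quadratic z^2−7*z+79 has discriminant −267 < 0 and is irreducible over ℤ.

(z+4)*(z+8)*(z−9)*(z^2−7*z+79)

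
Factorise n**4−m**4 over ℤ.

Difference of squares twice: with A = n and B = m, A⁴ − B⁴ = (A² − B²)(A² + B²), and A² − B² factors again.

(n−m)(n+m)(n**2+m**2)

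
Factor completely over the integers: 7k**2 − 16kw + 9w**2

Group: 7k(k − w) − 9w(k − w); both groups contain (k − w).

(7k − 9w)(k − w)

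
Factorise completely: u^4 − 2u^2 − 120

(u^2 + 10)(u^2 − 12)

Substitute w = u^2 to get a quadratic in w, then factor.
u^2 − 12 is irreducible over ℤ (12 is not a perfect square).
u^2 + 10 is irreducible over ℤ (always positive, so no real roots).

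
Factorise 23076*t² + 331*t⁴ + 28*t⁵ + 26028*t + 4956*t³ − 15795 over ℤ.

(4*t + 13)*(7*t − 3)*(t + 3)*(t² + 6*t + 135)

Among the possible rational roots, t = −3 is a root, giving the factor (t + 3) and quotient 28*t⁴ + 247*t³ + 4215*t² + 10431*t − 5265.
Continuing, t = 3/7 is a root, so (7*t − 3) divides it; the quotient is 4*t³ + 37*t² + 618*t + 1755.
Continuing, t = −13/4 is a root, giving the factor (4*t + 13) and quotient t² + 6*t + 135.
The quadratic t² + 6*t + 135 has discriminant −504 < 0 and is irreducible over ℤ.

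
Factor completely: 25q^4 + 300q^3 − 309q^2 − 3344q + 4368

By the rational root theorem, q = −4 is a root, so (q + 4) divides it; the quotient is 25q^3 + 200q^2 − 1109q + 1092.
Continuing, q = 13/5 is a root, so (5q − 13) divides it; the quotient is 5q^2 + 53q − 84.
The remaining quadratic factors as (5q − 7)(q + 12).

(5q − 13)(5q − 7)(q + 12)(q + 4)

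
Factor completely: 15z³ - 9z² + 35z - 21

(5z - 3)(3z² + 7)

Group as (15z³ + 35z) + (-9z² - 21) = 5z(3z² + 7) - 3(3z² + 7).
Both groups share the factor (3z² + 7).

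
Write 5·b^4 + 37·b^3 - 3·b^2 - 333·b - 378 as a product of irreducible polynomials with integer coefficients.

(5·b + 7)·(b + 3)·(b + 6)·(b - 3)

By the rational root theorem, b = -3 is a root, so (b + 3) is a factor; dividing leaves 5·b^3 + 22·b^2 - 69·b - 126.
Next, b = -7/5 is a root, so (5·b + 7) divides it; the quotient is b^2 + 3·b - 18.
The remaining quadratic factors as (b - 3)(b + 6).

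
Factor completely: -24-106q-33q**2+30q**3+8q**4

(2q+3)(4q+1)(q+4)(q-2)

By the rational root theorem, q = -3/2 is a root, so (2q+3) divides it; the quotient is 4q**3+9q**2-30q-8.
Next, q = -1/4 is a root, so (4q+1) is a factor; dividing leaves q**2+2q-8.
The remaining quadratic factors as (q-2)(q+4).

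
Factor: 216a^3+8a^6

Factor out 8a^3 first: what remains is a^3+27.
Recognize a sum of cubes with the parts 3 and a.

8a^3(a+3)(a^2-3a+9)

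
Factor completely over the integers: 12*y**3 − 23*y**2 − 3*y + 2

(3*y + 1)*(4*y − 1)*(y − 2)

Among the possible rational roots, y = −1/3 is a root, giving the factor (3*y + 1) and quotient 4*y**2 − 9*y + 2.
The remaining quadratic factors as (4*y − 1)(y − 2).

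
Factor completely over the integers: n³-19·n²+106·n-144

(n-2)·(n-8)·(n-9)

Among the possible rational roots, n = 2 is a root, giving the factor (n-2) and quotient n²-17·n+72.
The remaining quadratic factors as (n-8)(n-9).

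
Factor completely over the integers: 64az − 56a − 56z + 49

(8a − 7)(8z − 7)

Group as (64az − 56a) + (−56z + 49) = 8a(8z − 7) − 7(8z − 7).
Both groups share the factor (8z − 7).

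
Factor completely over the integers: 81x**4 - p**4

Write as (9x**2)² − (p**2)², then factor 9x**2 - p**2 once more.

(3x - p)(3x + p)(9x**2 + p**2)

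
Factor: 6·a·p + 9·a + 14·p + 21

(2·p + 3)·(3·a + 7)

Group as (6·a·p + 9·a) + (14·p + 21) = 3·a·(2·p + 3) + 7·(2·p + 3).
Both groups share the factor (2·p + 3).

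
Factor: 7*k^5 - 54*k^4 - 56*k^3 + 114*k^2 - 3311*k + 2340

(7*k - 5)*(k + 4)*(k - 9)*(k^2 - 2*k + 13)

Trying the rational-root candidates, k = -4 is a root, giving the factor (k + 4) and quotient 7*k^4 - 82*k^3 + 272*k^2 - 974*k + 585.
Then k = 5/7 is a root, so (7*k - 5) divides it; the quotient is k^3 - 11*k^2 + 31*k - 117.
Continuing, k = 9 is a root, so (k - 9) is a factor; dividing leaves k^2 - 2*k + 13.
The quadratic k^2 - 2*k + 13 has discriminant -48 < 0 and is irreducible over ℤ.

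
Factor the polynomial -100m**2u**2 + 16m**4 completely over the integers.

4m**2(2m + 5u)(2m - 5u)

Pull out the common factor 4m**2; 4m**2 - 25u**2 is a difference of squares.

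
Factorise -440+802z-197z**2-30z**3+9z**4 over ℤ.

(3z-11)(3z-2)(z+5)(z-4)

By the rational root theorem, z = 2/3 is a root, so (3z-2) divides it; the quotient is 3z**3-8z**2-71z+220.
Then z = -5 is a root, so (z+5) divides it; the quotient is 3z**2-23z+44.
The remaining quadratic factors as (3z-11)(z-4).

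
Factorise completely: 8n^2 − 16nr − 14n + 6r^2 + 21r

(2n − 3r)(4n − 2r − 7)

Group: 2n(4n − 2r − 7) − 3r(4n − 2r − 7); both groups contain (4n − 2r − 7).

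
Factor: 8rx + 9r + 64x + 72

Group as (8rx + 9r) + (64x + 72) = r(8x + 9) + 8(8x + 9).
Both groups share the factor (8x + 9).

(8x + 9)(r + 8)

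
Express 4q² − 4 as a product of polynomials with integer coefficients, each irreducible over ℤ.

Factor out 4, leaving q² − 1, which is a difference of two squares.

4(q + 1)(q − 1)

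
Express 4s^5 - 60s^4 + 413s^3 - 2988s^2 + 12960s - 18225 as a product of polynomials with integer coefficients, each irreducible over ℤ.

(2s - 5)(2s - 9)(s - 9)(s^2 + s + 45)

Testing divisors of the constant over divisors of the leading coefficient, s = 5/2 is a root, so (2s - 5) divides it; the quotient is 2s^4 - 25s^3 + 144s^2 - 1134s + 3645.
Continuing, s = 9 is a root, giving the factor (s - 9) and quotient 2s^3 - 7s^2 + 81s - 405.
Then s = 9/2 is a root, so (2s - 9) divides it; the quotient is s^2 + s + 45.
The quadratic s^2 + s + 45 has discriminant -179 < 0 and is irreducible over ℤ.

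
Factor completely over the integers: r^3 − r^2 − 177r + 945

By the rational root theorem, r = −15 is a root, so (r + 15) is a factor; dividing leaves r^2 − 16r + 63.
The remaining quadratic factors as (r − 9)(r − 7).

(r + 15)(r − 7)(r − 9)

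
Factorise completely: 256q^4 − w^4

Write as (16q^2)² − (w^2)², then factor 16q^2 − w^2 once more.

(4q + w)(4q − w)(16q^2 + w^2)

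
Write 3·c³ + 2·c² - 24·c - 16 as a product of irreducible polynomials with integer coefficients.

Group as (3·c³ - 24·c) + (2·c² - 16) = 3·c·(c² - 8) + 2·(c² - 8).
Both groups share the factor (c² - 8).

(3·c + 2)·(c² - 8)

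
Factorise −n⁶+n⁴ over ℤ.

−n⁴(n+1)(n−1)

Every term has a factor of n⁴; factoring it out leaves −n²+1.
Recognize a difference of squares with the parts 1 and n.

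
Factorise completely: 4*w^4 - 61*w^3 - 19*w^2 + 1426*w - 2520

(4*w - 9)*(w + 5)*(w - 14)*(w - 4)

Testing divisors of the constant over divisors of the leading coefficient, w = 4 is a root, so (w - 4) is a factor; dividing leaves 4*w^3 - 45*w^2 - 199*w + 630.
Continuing, w = -5 is a root, giving the factor (w + 5) and quotient 4*w^2 - 65*w + 126.
The remaining quadratic factors as (w - 14)(4*w - 9).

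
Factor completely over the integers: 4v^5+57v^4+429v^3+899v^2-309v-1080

(4v+5)(v+3)(v-1)(v^2+11v+72)

Trying the rational-root candidates, v = 1 is a root, so (v-1) is a factor; dividing leaves 4v^4+61v^3+490v^2+1389v+1080.
Then v = -3 is a root, giving the factor (v+3) and quotient 4v^3+49v^2+343v+360.
Then v = -5/4 is a root, so (4v+5) is a factor; dividing leaves v^2+11v+72.
The quadratic v^2+11v+72 has discriminant -167 < 0 and is irreducible over ℤ.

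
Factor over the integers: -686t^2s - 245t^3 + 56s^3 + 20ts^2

Group: 5t(-49t^2 + 4s^2) + 14s(-49t^2 + 4s^2); both groups contain (-49t^2 + 4s^2), so (5t + 14s) is a factor with cofactor -49t^2 + 4s^2.
The cofactor groups again: -49t^2 + 4s^2 = -7t(7t + 2s) + 2s(7t + 2s); both groups contain (7t + 2s), giving -(7t - 2s)(7t + 2s).

-(7t - 2s)(5t + 14s)(7t + 2s)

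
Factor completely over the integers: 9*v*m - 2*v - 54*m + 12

(9*m - 2)*(v - 6)

Group as (9*v*m - 2*v) + (-54*m + 12) = v*(9*m - 2) - 6*(9*m - 2).
Both groups share the factor (9*m - 2).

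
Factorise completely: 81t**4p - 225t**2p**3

Every term has a factor of 9t**2p. Then 9t**2 - 25p**2 = (3t)² − (5p)².

9pt**2(3t - 5p)(3t + 5p)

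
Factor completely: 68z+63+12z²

(2z+9)(6z+7)

Need a pair with product 12·63 = 756 and sum 68: that's 14 and 54.
Split the middle term: 12z²+14z + 54z+63 = 2z(6z+7) + 9(6z+7).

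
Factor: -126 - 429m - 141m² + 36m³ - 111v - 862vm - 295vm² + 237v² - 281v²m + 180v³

(4v - 9m - 3)(9v - m + 6)(5v + 4m + 7)

Group: 9v(20v² - 29vm + 13v - 36m² - 75m - 21) + (-m + 6)(20v² - 29vm + 13v - 36m² - 75m - 21); both groups contain (20v² - 29vm + 13v - 36m² - 75m - 21), so (9v - m + 6) is a factor with cofactor 20v² - 29vm + 13v - 36m² - 75m - 21.
The cofactor groups again: 20v² - 29vm + 13v - 36m² - 75m - 21 = 5v(4v - 9m - 3) + (4m + 7)(4v - 9m - 3); both groups contain (4v - 9m - 3), giving (5v + 4m + 7)(4v - 9m - 3).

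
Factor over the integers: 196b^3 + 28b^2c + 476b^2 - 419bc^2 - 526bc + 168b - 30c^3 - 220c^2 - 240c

(14b + c + 6)(2b + 3c + 4)(7b - 10c)

Group: 2b(98b^2 - 133bc + 42b - 10c^2 - 60c) + (3c + 4)(98b^2 - 133bc + 42b - 10c^2 - 60c); both groups contain (98b^2 - 133bc + 42b - 10c^2 - 60c), so (2b + 3c + 4) is a factor with cofactor 98b^2 - 133bc + 42b - 10c^2 - 60c.
The cofactor groups again: 98b^2 - 133bc + 42b - 10c^2 - 60c = 7b(14b + c + 6) - 10c(14b + c + 6); both groups contain (14b + c + 6), giving (7b - 10c)(14b + c + 6).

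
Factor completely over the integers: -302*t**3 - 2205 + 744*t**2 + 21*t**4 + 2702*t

Trying the rational-root candidates, t = 5/7 is a root, so (7*t - 5) divides it; the quotient is 3*t**3 - 41*t**2 + 77*t + 441.
Next, t = 7 is a root, giving the factor (t - 7) and quotient 3*t**2 - 20*t - 63.
The remaining quadratic factors as (3*t + 7)(t - 9).

(3*t + 7)*(7*t - 5)*(t - 7)*(t - 9)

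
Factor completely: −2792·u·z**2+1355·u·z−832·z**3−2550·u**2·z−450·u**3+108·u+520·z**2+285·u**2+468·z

−(10·u+8·z−9)·(15·u+8·z+4)·(3·u+13·z)

Group: 3·u·(−150·u**2−200·u·z+95·u−64·z**2+40·z+36) + 13·z·(−150·u**2−200·u·z+95·u−64·z**2+40·z+36); both groups contain (−150·u**2−200·u·z+95·u−64·z**2+40·z+36), so (3·u+13·z) is a factor with cofactor −150·u**2−200·u·z+95·u−64·z**2+40·z+36.
The cofactor groups again: −150·u**2−200·u·z+95·u−64·z**2+40·z+36 = −10·u·(15·u+8·z+4) + (−8·z+9)·(15·u+8·z+4); both groups contain (15·u+8·z+4), giving −(10·u+8·z−9)·(15·u+8·z+4).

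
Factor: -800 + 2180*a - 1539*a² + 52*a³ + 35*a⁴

Among the possible rational roots, a = 5/7 is a root, giving the factor (7*a - 5) and quotient 5*a³ + 11*a² - 212*a + 160.
Then a = 5 is a root, giving the factor (a - 5) and quotient 5*a² + 36*a - 32.
The remaining quadratic factors as (5*a - 4)(a + 8).

(5*a - 4)*(7*a - 5)*(a + 8)*(a - 5)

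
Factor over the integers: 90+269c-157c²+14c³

Among the possible rational roots, c = 9 is a root, so (c-9) is a factor; dividing leaves 14c²-31c-10.
The remaining quadratic factors as (7c+2)(2c-5).

(2c-5)(7c+2)(c-9)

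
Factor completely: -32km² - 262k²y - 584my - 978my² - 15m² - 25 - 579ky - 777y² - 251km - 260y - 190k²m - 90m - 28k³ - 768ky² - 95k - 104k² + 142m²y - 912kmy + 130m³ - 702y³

Group: 2k(-14k² - 4km - 68ky - 17k + 10m² + 4my - 5m - 78y² - 43y - 5) + (13m + 9y + 5)(-14k² - 4km - 68ky - 17k + 10m² + 4my - 5m - 78y² - 43y - 5); both groups contain (-14k² - 4km - 68ky - 17k + 10m² + 4my - 5m - 78y² - 43y - 5), so (2k + 13m + 9y + 5) is a factor with cofactor -14k² - 4km - 68ky - 17k + 10m² + 4my - 5m - 78y² - 43y - 5.
The cofactor groups again: -14k² - 4km - 68ky - 17k + 10m² + 4my - 5m - 78y² - 43y - 5 = -2k(7k - 5m + 13y + 5) + (-2m - 6y - 1)(7k - 5m + 13y + 5); both groups contain (7k - 5m + 13y + 5), giving -(2k + 2m + 6y + 1)(7k - 5m + 13y + 5).

-(2k + 13m + 9y + 5)(2k + 2m + 6y + 1)(7k - 5m + 13y + 5)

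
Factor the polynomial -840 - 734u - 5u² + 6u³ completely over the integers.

(6u + 7)(u + 10)(u - 12)

Among the possible rational roots, u = -7/6 is a root, so (6u + 7) divides it; the quotient is u² - 2u - 120.
The remaining quadratic factors as (u + 10)(u - 12).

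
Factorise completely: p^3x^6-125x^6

Factor out x^6 first: what remains is p^3-125.
Recognize a difference of cubes with the parts p and 5.

x^6(p-5)(p^2+5p+25)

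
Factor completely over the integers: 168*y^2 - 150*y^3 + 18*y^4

6*y^2*(3*y - 4)*(y - 7)

Pull out the common factor 6*y^2, then factor the remaining trinomial.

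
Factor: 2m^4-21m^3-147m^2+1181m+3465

(2m+5)(m+7)(m-11)(m-9)

Testing divisors of the constant over divisors of the leading coefficient, m = -5/2 is a root, so (2m+5) divides it; the quotient is m^3-13m^2-41m+693.
Next, m = -7 is a root, so (m+7) is a factor; dividing leaves m^2-20m+99.
The remaining quadratic factors as (m-11)(m-9).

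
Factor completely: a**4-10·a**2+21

Substitute u = a**2 to get a quadratic in u, then factor.
a**2-3 is irreducible over ℤ (3 is not a perfect square).
a**2-7 is irreducible over ℤ (7 is not a perfect square).

(a**2-3)·(a**2-7)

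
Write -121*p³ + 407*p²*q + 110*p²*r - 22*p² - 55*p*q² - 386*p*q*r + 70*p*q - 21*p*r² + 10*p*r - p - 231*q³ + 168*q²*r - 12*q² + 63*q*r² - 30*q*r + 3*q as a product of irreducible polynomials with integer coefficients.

Group: p*(-121*p² + 44*p*q + 110*p*r - 22*p + 77*q² - 56*q*r + 4*q - 21*r² + 10*r - 1) - 3*q*(-121*p² + 44*p*q + 110*p*r - 22*p + 77*q² - 56*q*r + 4*q - 21*r² + 10*r - 1); both groups contain (-121*p² + 44*p*q + 110*p*r - 22*p + 77*q² - 56*q*r + 4*q - 21*r² + 10*r - 1), so (p - 3*q) is a factor with cofactor -121*p² + 44*p*q + 110*p*r - 22*p + 77*q² - 56*q*r + 4*q - 21*r² + 10*r - 1.
The cofactor groups again: -121*p² + 44*p*q + 110*p*r - 22*p + 77*q² - 56*q*r + 4*q - 21*r² + 10*r - 1 = -11*p*(11*p - 11*q - 3*r + 1) + (-7*q + 7*r - 1)*(11*p - 11*q - 3*r + 1); both groups contain (11*p - 11*q - 3*r + 1), giving -(11*p + 7*q - 7*r + 1)*(11*p - 11*q - 3*r + 1).

-(11*p + 7*q - 7*r + 1)*(11*p - 11*q - 3*r + 1)*(p - 3*q)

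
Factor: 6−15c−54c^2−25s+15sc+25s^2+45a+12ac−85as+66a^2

(11a−5s−9c+2)(6a−5s+6c+3)

Group: 11a(6a−5s+6c+3) + (−5s−9c+2)(6a−5s+6c+3); both groups contain (6a−5s+6c+3).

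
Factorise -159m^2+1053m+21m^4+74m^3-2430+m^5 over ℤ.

Among the possible rational roots, m = 2 is a root, so (m-2) divides it; the quotient is m^4+23m^3+120m^2+81m+1215.
Then m = -15 is a root, so (m+15) divides it; the quotient is m^3+8m^2+81.
Next, m = -9 is a root, so (m+9) divides it; the quotient is m^2-m+9.
The quadratic m^2-m+9 has discriminant -35 < 0 and is irreducible over ℤ.

(m+15)(m+9)(m-2)(m^2-m+9)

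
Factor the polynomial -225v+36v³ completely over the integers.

Factor out 9v, leaving 4v²-25, which is a difference of two squares.

9v(2v+5)(2v-5)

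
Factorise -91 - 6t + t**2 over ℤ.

(t + 7)(t - 13)

Two integers with product -91 and sum -6 are 7 and -13.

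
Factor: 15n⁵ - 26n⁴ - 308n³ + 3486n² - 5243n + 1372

Among the possible rational roots, n = -7 is a root, so (n + 7) divides it; the quotient is 15n⁴ - 131n³ + 609n² - 777n + 196.
Next, n = 1/3 is a root, so (3n - 1) divides it; the quotient is 5n³ - 42n² + 189n - 196.
Continuing, n = 7/5 is a root, so (5n - 7) is a factor; dividing leaves n² - 7n + 28.
The quadratic n² - 7n + 28 has discriminant -63 < 0 and is irreducible over ℤ.

(3n - 1)(5n - 7)(n + 7)(n² - 7n + 28)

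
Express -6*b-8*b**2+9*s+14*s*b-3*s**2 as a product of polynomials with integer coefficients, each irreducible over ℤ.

Group: -3*s*(s-4*b-3) + 2*b*(s-4*b-3); both groups contain (s-4*b-3).

-(3*s-2*b)*(s-4*b-3)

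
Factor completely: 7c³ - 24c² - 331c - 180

Testing divisors of the constant over divisors of the leading coefficient, c = 9 is a root, giving the factor (c - 9) and quotient 7c² + 39c + 20.
The remaining quadratic factors as (c + 5)(7c + 4).

(7c + 4)(c + 5)(c - 9)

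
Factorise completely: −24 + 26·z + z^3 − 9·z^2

(z − 2)·(z − 3)·(z − 4)

Trying the rational-root candidates, z = 4 is a root, giving the factor (z − 4) and quotient z^2 − 5·z + 6.
The remaining quadratic factors as (z − 2)(z − 3).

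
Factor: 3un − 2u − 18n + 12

(3n − 2)(u − 6)

Group as (3un − 2u) + (−18n + 12) = u(3n − 2) − 6(3n − 2).
Both groups share the factor (3n − 2).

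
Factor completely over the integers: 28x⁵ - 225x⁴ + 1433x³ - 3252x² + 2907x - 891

Testing divisors of the constant over divisors of the leading coefficient, x = 3/4 is a root, giving the factor (4x - 3) and quotient 7x⁴ - 51x³ + 320x² - 573x + 297.
Next, x = 9/7 is a root, so (7x - 9) divides it; the quotient is x³ - 6x² + 38x - 33.
Next, x = 1 is a root, giving the factor (x - 1) and quotient x² - 5x + 33.
The quadratic x² - 5x + 33 has discriminant -107 < 0 and is irreducible over ℤ.

(4x - 3)(7x - 9)(x - 1)(x² - 5x + 33)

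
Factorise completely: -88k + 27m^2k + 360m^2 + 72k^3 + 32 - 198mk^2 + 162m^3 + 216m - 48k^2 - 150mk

(6m - 3k + 4)(9m - 6k + 2)(3m + 4k + 4)

Group: 9m(18m^2 + 15mk + 36m - 12k^2 + 4k + 16) + (-6k + 2)(18m^2 + 15mk + 36m - 12k^2 + 4k + 16); both groups contain (18m^2 + 15mk + 36m - 12k^2 + 4k + 16), so (9m - 6k + 2) is a factor with cofactor 18m^2 + 15mk + 36m - 12k^2 + 4k + 16.
The cofactor groups again: 18m^2 + 15mk + 36m - 12k^2 + 4k + 16 = 6m(3m + 4k + 4) + (-3k + 4)(3m + 4k + 4); both groups contain (3m + 4k + 4), giving (6m - 3k + 4)(3m + 4k + 4).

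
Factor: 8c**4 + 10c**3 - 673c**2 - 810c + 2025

(2c + 5)(4c - 5)(c + 9)(c - 9)

By the rational root theorem, c = 9 is a root, giving the factor (c - 9) and quotient 8c**3 + 82c**2 + 65c - 225.
Next, c = -5/2 is a root, giving the factor (2c + 5) and quotient 4c**2 + 31c - 45.
The remaining quadratic factors as (c + 9)(4c - 5).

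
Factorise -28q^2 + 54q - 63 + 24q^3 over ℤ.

(6q - 7)(4q^2 + 9)

Group as (24q^3 + 54q) + (-28q^2 - 63) = 6q(4q^2 + 9) - 7(4q^2 + 9).
Both groups share the factor (4q^2 + 9).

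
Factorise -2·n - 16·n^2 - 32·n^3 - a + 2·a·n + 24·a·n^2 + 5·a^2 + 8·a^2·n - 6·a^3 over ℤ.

Group: a·(-6·a^2 + 20·a·n + 5·a - 16·n^2 - 8·n - 1) + 2·n·(-6·a^2 + 20·a·n + 5·a - 16·n^2 - 8·n - 1); both groups contain (-6·a^2 + 20·a·n + 5·a - 16·n^2 - 8·n - 1), so (a + 2·n) is a factor with cofactor -6·a^2 + 20·a·n + 5·a - 16·n^2 - 8·n - 1.
The cofactor groups again: -6·a^2 + 20·a·n + 5·a - 16·n^2 - 8·n - 1 = -3·a·(2·a - 4·n - 1) + (4·n + 1)·(2·a - 4·n - 1); both groups contain (2·a - 4·n - 1), giving -(3·a - 4·n - 1)·(2·a - 4·n - 1).

-(2·a - 4·n - 1)·(3·a - 4·n - 1)·(a + 2·n)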